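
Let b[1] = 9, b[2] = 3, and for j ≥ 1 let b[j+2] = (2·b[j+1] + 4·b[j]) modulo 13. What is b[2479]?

Computing terms: b[1] = 9,  b[2] = 3,  b[3] = 3,  b[4] = 5,  b[5] = 9,  b[6] = 12,  b[7] = 8,  b[8] = 12,  b[9] = 4,  b[10] = 4,  b[11] = 11,  b[12] = 12,  b[13] = 3,  b[14] = 2,  b[15] = 3,  b[16] = 1,  b[17] = 1,  b[18] = 6,  b[19] = 3,  b[20] = 4,  b[21] = 7,  b[22] = 4,  b[23] = 10,  b[24] = 10,  b[25] = 8,  b[26] = 4,  b[27] = 1,  b[28] = 5,  b[29] = 1,  b[30] = 9,  b[31] = 9,  b[32] = 2,  b[33] = 1,  b[34] = 10,  b[35] = 11,  b[36] = 10,  b[37] = 12,  b[38] = 12,  b[39] = 7,  b[40] = 10,  b[41] = 9,  b[42] = 6,  b[43] = 9,  b[44] = 3.
The sequence repeats with period 42.
(2479 - 1) mod 42 = 0, so b[2479] = b[1] = 9.

9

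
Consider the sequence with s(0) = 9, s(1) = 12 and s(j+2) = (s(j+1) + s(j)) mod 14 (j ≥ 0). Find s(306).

7

Computing terms: s(0) = 9,  s(1) = 12,  s(2) = 7,  s(3) = 5,  s(4) = 12,  s(5) = 3,  s(6) = 1,  s(7) = 4,  s(8) = 5,  s(9) = 9,  s(10) = 0,  s(11) = 9,  s(12) = 9,  s(13) = 4,  s(14) = 13,  s(15) = 3,  s(16) = 2,  s(17) = 5,  s(18) = 7,  s(19) = 12,  s(20) = 5,  s(21) = 3,  s(22) = 8,  s(23) = 11,  s(24) = 5,  s(25) = 2,  s(26) = 7,  s(27) = 9,  s(28) = 2,  s(29) = 11,  s(30) = 13,  s(31) = 10,  s(32) = 9,  s(33) = 5,  s(34) = 0,  s(35) = 5,  s(36) = 5,  s(37) = 10,  s(38) = 1,  s(39) = 11,  s(40) = 12,  s(41) = 9,  s(42) = 7,  s(43) = 2,  s(44) = 9,  s(45) = 11,  s(46) = 6,  s(47) = 3,  s(48) = 9,  s(49) = 12.
The sequence repeats with period 48.
So s(306) = s(0 + ((306-0) mod 48)) = s(18) = 7.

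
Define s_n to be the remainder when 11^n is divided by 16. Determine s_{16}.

1

Listing terms: s_0 = 1, s_1 = 11, s_2 = 9, s_3 = 3, s_4 = 1.
Since s_4 = s_0 = 1, the sequence is periodic with period 4.
So s_{16} = s_{0 + ((16-0) mod 4)} = s_0 = 1.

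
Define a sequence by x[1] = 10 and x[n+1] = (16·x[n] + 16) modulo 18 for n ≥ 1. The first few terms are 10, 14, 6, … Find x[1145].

14

Computing terms: x[1] = 10; x[2] = 14; x[3] = 6; x[4] = 4; x[5] = 8; x[6] = 0; x[7] = 16; x[8] = 2; x[9] = 12; x[10] = 10.
The sequence repeats with period 9.
(1145 - 1) mod 9 = 1, so x[1145] = x[2] = 14.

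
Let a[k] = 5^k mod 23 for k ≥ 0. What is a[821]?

17

Listing terms: a[0] = 1, a[1] = 5, a[2] = 2, a[3] = 10, a[4] = 4, a[5] = 20, a[6] = 8, a[7] = 17, a[8] = 16, a[9] = 11, a[10] = 9, a[11] = 22, a[12] = 18, a[13] = 21, a[14] = 13, a[15] = 19, a[16] = 3, a[17] = 15, a[18] = 6, a[19] = 7, a[20] = 12, a[21] = 14, a[22] = 1.
The sequence repeats with period 22.
(821 - 0) mod 22 = 7, so a[821] = a[7] = 17.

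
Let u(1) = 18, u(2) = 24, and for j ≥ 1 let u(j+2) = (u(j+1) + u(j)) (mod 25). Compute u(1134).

Listing terms: u(1) = 18, u(2) = 24, u(3) = 17, u(4) = 16, u(5) = 8, u(6) = 24, u(7) = 7, u(8) = 6, u(9) = 13, u(10) = 19, u(11) = 7, u(12) = 1, u(13) = 8, u(14) = 9, u(15) = 17, u(16) = 1, u(17) = 18, u(18) = 19, u(19) = 12, u(20) = 6, u(21) = 18, u(22) = 24.
Since (u(21), u(22)) = (u(1), u(2)) = (18, 24) (two consecutive terms determine the rest), the sequence is periodic with period 20.
So u(1134) = u(1 + ((1134-1) mod 20)) = u(14) = 9.

9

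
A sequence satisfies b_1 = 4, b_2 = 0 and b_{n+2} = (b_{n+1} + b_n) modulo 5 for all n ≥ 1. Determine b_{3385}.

b_1 = 4, b_2 = 0, b_3 = 4, b_4 = 4, b_5 = 3, b_6 = 2, b_7 = 0, b_8 = 2, b_9 = 2, b_{10} = 4, b_{11} = 1, b_{12} = 0, b_{13} = 1, b_{14} = 1, b_{15} = 2, b_{16} = 3, b_{17} = 0, b_{18} = 3, b_{19} = 3, b_{20} = 1, b_{21} = 4, b_{22} = 0.
Since (b_{21}, b_{22}) = (b_1, b_2) = (4, 0) (two consecutive terms determine the rest), the sequence is periodic with period 20.
(3385 - 1) mod 20 = 4, so b_{3385} = b_5 = 3.

3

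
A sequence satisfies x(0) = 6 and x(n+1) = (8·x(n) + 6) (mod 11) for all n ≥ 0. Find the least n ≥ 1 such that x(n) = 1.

3

Listing terms: x(0) = 6,  x(1) = 10,  x(2) = 9,  x(3) = 1,  x(4) = 3,  x(5) = 8,  x(6) = 4,  x(7) = 5,  x(8) = 2,  x(9) = 0,  x(10) = 6.
Since x(10) = x(0) = 6, the sequence is periodic with period 10.
The value 1 first appears (with n ≥ 1) at x(3).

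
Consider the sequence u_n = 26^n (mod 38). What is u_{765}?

We have u_0 = 1,  u_1 = 26,  u_2 = 30,  u_3 = 20,  u_4 = 26.
Since u_4 = u_1 = 26, the sequence is eventually periodic: after a pre-period of length 1 it cycles with period 3.
For n ≥ 1, u_n depends only on (n - 1) mod 3. (765 - 1) mod 3 = 2, so u_{765} = u_3 = 20.

20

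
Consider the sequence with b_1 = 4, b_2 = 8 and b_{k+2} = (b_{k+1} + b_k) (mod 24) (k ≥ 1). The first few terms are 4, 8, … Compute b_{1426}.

b_1 = 4,  b_2 = 8,  b_3 = 12,  b_4 = 20,  b_5 = 8,  b_6 = 4,  b_7 = 12,  b_8 = 16,  b_9 = 4,  b_{10} = 20,  b_{11} = 0,  b_{12} = 20,  b_{13} = 20,  b_{14} = 16,  b_{15} = 12,  b_{16} = 4,  b_{17} = 16,  b_{18} = 20,  b_{19} = 12,  b_{20} = 8,  b_{21} = 20,  b_{22} = 4,  b_{23} = 0,  b_{24} = 4,  b_{25} = 4,  b_{26} = 8.
Since (b_{25}, b_{26}) = (b_1, b_2) = (4, 8) (two consecutive terms determine the rest), the sequence is periodic with period 24.
So b_{1426} = b_{1 + ((1426-1) mod 24)} = b_{10} = 20.

20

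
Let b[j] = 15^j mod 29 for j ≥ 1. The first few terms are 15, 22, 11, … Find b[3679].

21

Listing terms: b[1] = 15; b[2] = 22; b[3] = 11; b[4] = 20; b[5] = 10; b[6] = 5; b[7] = 17; b[8] = 23; b[9] = 26; b[10] = 13; b[11] = 21; b[12] = 25; b[13] = 27; b[14] = 28; b[15] = 14; b[16] = 7; b[17] = 18; b[18] = 9; b[19] = 19; b[20] = 24; b[21] = 12; b[22] = 6; b[23] = 3; b[24] = 16; b[25] = 8; b[26] = 4; b[27] = 2; b[28] = 1; b[29] = 15.
The sequence repeats with period 28.
So b[3679] = b[1 + ((3679-1) mod 28)] = b[11] = 21.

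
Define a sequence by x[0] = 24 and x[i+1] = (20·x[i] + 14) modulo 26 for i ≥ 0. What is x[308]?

Computing terms: x[0] = 24; x[1] = 0; x[2] = 14; x[3] = 8; x[4] = 18; x[5] = 10; x[6] = 6; x[7] = 4; x[8] = 16; x[9] = 22; x[10] = 12; x[11] = 20; x[12] = 24.
The sequence repeats with period 12.
So x[308] = x[0 + ((308-0) mod 12)] = x[8] = 16.

16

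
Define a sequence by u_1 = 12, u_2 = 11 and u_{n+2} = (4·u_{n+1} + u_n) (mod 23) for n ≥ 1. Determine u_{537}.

Computing terms: u_1 = 12; u_2 = 11; u_3 = 10; u_4 = 5; u_5 = 7; u_6 = 10; u_7 = 1; u_8 = 14; u_9 = 11; u_{10} = 12; u_{11} = 13; u_{12} = 18; u_{13} = 16; u_{14} = 13; u_{15} = 22; u_{16} = 9; u_{17} = 12; u_{18} = 11.
The sequence repeats with period 16.
So u_{537} = u_{1 + ((537-1) mod 16)} = u_9 = 11.

11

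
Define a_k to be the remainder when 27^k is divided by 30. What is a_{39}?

a_1 = 27; a_2 = 9; a_3 = 3; a_4 = 21; a_5 = 27.
Since a_5 = a_1 = 27, the sequence is periodic with period 4.
So a_{39} = a_{1 + ((39-1) mod 4)} = a_3 = 3.

3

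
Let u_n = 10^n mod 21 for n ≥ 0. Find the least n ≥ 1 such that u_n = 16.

2

We have u_0 = 1,  u_1 = 10,  u_2 = 16,  u_3 = 13,  u_4 = 4,  u_5 = 19,  u_6 = 1.
The sequence repeats with period 6.
The value 16 first appears (with n ≥ 1) at u_2.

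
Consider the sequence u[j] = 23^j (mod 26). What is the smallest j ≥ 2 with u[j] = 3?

Listing terms: u[1] = 23,  u[2] = 9,  u[3] = 25,  u[4] = 3,  u[5] = 17,  u[6] = 1,  u[7] = 23.
The sequence repeats with period 6.
The value 3 first appears (with j ≥ 2) at u[4].

4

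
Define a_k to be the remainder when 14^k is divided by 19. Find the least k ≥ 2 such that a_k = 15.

17

a_1 = 14,  a_2 = 6,  a_3 = 8,  a_4 = 17,  a_5 = 10,  a_6 = 7,  a_7 = 3,  a_8 = 4,  a_9 = 18,  a_{10} = 5,  a_{11} = 13,  a_{12} = 11,  a_{13} = 2,  a_{14} = 9,  a_{15} = 12,  a_{16} = 16,  a_{17} = 15,  a_{18} = 1,  a_{19} = 14.
The sequence repeats with period 18.
The value 15 first appears (with k ≥ 2) at a_{17}.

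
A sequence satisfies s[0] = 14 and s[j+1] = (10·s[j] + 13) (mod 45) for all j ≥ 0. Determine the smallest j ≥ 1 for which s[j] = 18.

1

s[0] = 14,  s[1] = 18,  s[2] = 13,  s[3] = 8,  s[4] = 3,  s[5] = 43,  s[6] = 38,  s[7] = 33,  s[8] = 28,  s[9] = 23,  s[10] = 18.
Since s[10] = s[1] = 18, the sequence is eventually periodic: after a pre-period of length 1 it cycles with period 9.
The value 18 first appears (with j ≥ 1) at s[1].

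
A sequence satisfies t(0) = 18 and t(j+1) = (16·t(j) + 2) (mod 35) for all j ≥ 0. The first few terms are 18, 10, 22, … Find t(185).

Computing terms: t(0) = 18,  t(1) = 10,  t(2) = 22,  t(3) = 4,  t(4) = 31,  t(5) = 8,  t(6) = 25,  t(7) = 17,  t(8) = 29,  t(9) = 11,  t(10) = 3,  t(11) = 15,  t(12) = 32,  t(13) = 24,  t(14) = 1,  t(15) = 18.
The sequence repeats with period 15.
(185 - 0) mod 15 = 5, so t(185) = t(5) = 8.

8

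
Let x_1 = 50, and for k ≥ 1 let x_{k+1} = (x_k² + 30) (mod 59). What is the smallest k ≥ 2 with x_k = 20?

3

Listing terms: x_1 = 50,  x_2 = 52,  x_3 = 20,  x_4 = 17,  x_5 = 24,  x_6 = 16,  x_7 = 50.
The sequence repeats with period 6.
The value 20 first appears (with k ≥ 2) at x_3.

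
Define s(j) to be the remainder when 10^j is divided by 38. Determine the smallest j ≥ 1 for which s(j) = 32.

We have s(0) = 1, s(1) = 10, s(2) = 24, s(3) = 12, s(4) = 6, s(5) = 22, s(6) = 30, s(7) = 34, s(8) = 36, s(9) = 18, s(10) = 28, s(11) = 14, s(12) = 26, s(13) = 32, s(14) = 16, s(15) = 8, s(16) = 4, s(17) = 2, s(18) = 20, s(19) = 10.
Since s(19) = s(1) = 10, the sequence is eventually periodic: after a pre-period of length 1 it cycles with period 18.
The value 32 first appears (with j ≥ 1) at s(13).

13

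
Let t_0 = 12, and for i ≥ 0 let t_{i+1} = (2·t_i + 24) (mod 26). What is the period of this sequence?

t_0 = 12,  t_1 = 22,  t_2 = 16,  t_3 = 4,  t_4 = 6,  t_5 = 10,  t_6 = 18,  t_7 = 8,  t_8 = 14,  t_9 = 0,  t_{10} = 24,  t_{11} = 20,  t_{12} = 12.
The sequence repeats with period 12.

12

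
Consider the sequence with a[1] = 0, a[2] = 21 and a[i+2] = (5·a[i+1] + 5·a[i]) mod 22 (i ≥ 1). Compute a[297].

17

Listing terms: a[1] = 0; a[2] = 21; a[3] = 17; a[4] = 14; a[5] = 1; a[6] = 9; a[7] = 6; a[8] = 9; a[9] = 9; a[10] = 2; a[11] = 11; a[12] = 21; a[13] = 6; a[14] = 3; a[15] = 1; a[16] = 20; a[17] = 17; a[18] = 9; a[19] = 20; a[20] = 13; a[21] = 11; a[22] = 10; a[23] = 17; a[24] = 3; a[25] = 12; a[26] = 9; a[27] = 17; a[28] = 20; a[29] = 9; a[30] = 13; a[31] = 0; a[32] = 21.
Since (a[31], a[32]) = (a[1], a[2]) = (0, 21) (two consecutive terms determine the rest), the sequence is periodic with period 30.
So a[297] = a[1 + ((297-1) mod 30)] = a[27] = 17.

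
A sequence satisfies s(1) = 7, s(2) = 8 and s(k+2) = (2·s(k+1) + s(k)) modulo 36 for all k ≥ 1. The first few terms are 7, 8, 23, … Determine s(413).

Computing terms: s(1) = 7,  s(2) = 8,  s(3) = 23,  s(4) = 18,  s(5) = 23,  s(6) = 28,  s(7) = 7,  s(8) = 6,  s(9) = 19,  s(10) = 8,  s(11) = 35,  s(12) = 6,  s(13) = 11,  s(14) = 28,  s(15) = 31,  s(16) = 18,  s(17) = 31,  s(18) = 8,  s(19) = 11,  s(20) = 30,  s(21) = 35,  s(22) = 28,  s(23) = 19,  s(24) = 30,  s(25) = 7,  s(26) = 8.
The sequence repeats with period 24.
(413 - 1) mod 24 = 4, so s(413) = s(5) = 23.

23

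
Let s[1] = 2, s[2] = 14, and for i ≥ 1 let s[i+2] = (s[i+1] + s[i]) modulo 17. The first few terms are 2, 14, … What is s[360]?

Computing terms: s[1] = 2; s[2] = 14; s[3] = 16; s[4] = 13; s[5] = 12; s[6] = 8; s[7] = 3; s[8] = 11; s[9] = 14; s[10] = 8; s[11] = 5; s[12] = 13; s[13] = 1; s[14] = 14; s[15] = 15; s[16] = 12; s[17] = 10; s[18] = 5; s[19] = 15; s[20] = 3; s[21] = 1; s[22] = 4; s[23] = 5; s[24] = 9; s[25] = 14; s[26] = 6; s[27] = 3; s[28] = 9; s[29] = 12; s[30] = 4; s[31] = 16; s[32] = 3; s[33] = 2; s[34] = 5; s[35] = 7; s[36] = 12; s[37] = 2; s[38] = 14.
The sequence repeats with period 36.
So s[360] = s[1 + ((360-1) mod 36)] = s[36] = 12.

12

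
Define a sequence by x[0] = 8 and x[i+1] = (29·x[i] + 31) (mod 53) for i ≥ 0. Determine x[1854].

Computing terms: x[0] = 8; x[1] = 51; x[2] = 26; x[3] = 43; x[4] = 6; x[5] = 46; x[6] = 40; x[7] = 25; x[8] = 14; x[9] = 13; x[10] = 37; x[11] = 44; x[12] = 35; x[13] = 39; x[14] = 49; x[15] = 21; x[16] = 4; x[17] = 41; x[18] = 1; x[19] = 7; x[20] = 22; x[21] = 33; x[22] = 34; x[23] = 10; x[24] = 3; x[25] = 12; x[26] = 8.
The sequence repeats with period 26.
(1854 - 0) mod 26 = 8, so x[1854] = x[8] = 14.

14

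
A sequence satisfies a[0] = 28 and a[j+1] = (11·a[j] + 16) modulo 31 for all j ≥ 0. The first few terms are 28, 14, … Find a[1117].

Computing terms: a[0] = 28,  a[1] = 14,  a[2] = 15,  a[3] = 26,  a[4] = 23,  a[5] = 21,  a[6] = 30,  a[7] = 5,  a[8] = 9,  a[9] = 22,  a[10] = 10,  a[11] = 2,  a[12] = 7,  a[13] = 0,  a[14] = 16,  a[15] = 6,  a[16] = 20,  a[17] = 19,  a[18] = 8,  a[19] = 11,  a[20] = 13,  a[21] = 4,  a[22] = 29,  a[23] = 25,  a[24] = 12,  a[25] = 24,  a[26] = 1,  a[27] = 27,  a[28] = 3,  a[29] = 18,  a[30] = 28.
Since a[30] = a[0] = 28, the sequence is periodic with period 30.
(1117 - 0) mod 30 = 7, so a[1117] = a[7] = 5.

5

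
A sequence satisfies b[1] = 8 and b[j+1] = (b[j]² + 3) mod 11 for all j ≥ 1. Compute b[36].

Computing terms: b[1] = 8; b[2] = 1; b[3] = 4; b[4] = 8.
Since b[4] = b[1] = 8, the sequence is periodic with period 3.
So b[36] = b[1 + ((36-1) mod 3)] = b[3] = 4.

4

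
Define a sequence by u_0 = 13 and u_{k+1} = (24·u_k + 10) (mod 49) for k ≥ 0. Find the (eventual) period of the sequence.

42

u_0 = 13,  u_1 = 28,  u_2 = 45,  u_3 = 12,  u_4 = 4,  u_5 = 8,  u_6 = 6,  u_7 = 7,  u_8 = 31,  u_9 = 19,  u_{10} = 25,  u_{11} = 22,  u_{12} = 48,  u_{13} = 35,  u_{14} = 17,  u_{15} = 26,  u_{16} = 46,  u_{17} = 36,  u_{18} = 41,  u_{19} = 14,  u_{20} = 3,  u_{21} = 33,  u_{22} = 18,  u_{23} = 1,  u_{24} = 34,  u_{25} = 42,  u_{26} = 38,  u_{27} = 40,  u_{28} = 39,  u_{29} = 15,  u_{30} = 27,  u_{31} = 21,  u_{32} = 24,  u_{33} = 47,  u_{34} = 11,  u_{35} = 29,  u_{36} = 20,  u_{37} = 0,  u_{38} = 10,  u_{39} = 5,  u_{40} = 32,  u_{41} = 43,  u_{42} = 13.
Since u_{42} = u_0 = 13, the sequence is periodic with period 42.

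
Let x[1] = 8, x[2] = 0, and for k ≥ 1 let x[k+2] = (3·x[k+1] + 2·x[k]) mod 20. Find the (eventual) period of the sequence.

24

Listing terms: x[1] = 8, x[2] = 0, x[3] = 16, x[4] = 8, x[5] = 16, x[6] = 4, x[7] = 4, x[8] = 0, x[9] = 8, x[10] = 4, x[11] = 8, x[12] = 12, x[13] = 12, x[14] = 0, x[15] = 4, x[16] = 12, x[17] = 4, x[18] = 16, x[19] = 16, x[20] = 0, x[21] = 12, x[22] = 16, x[23] = 12, x[24] = 8, x[25] = 8, x[26] = 0.
Since (x[25], x[26]) = (x[1], x[2]) = (8, 0) (two consecutive terms determine the rest), the sequence is periodic with period 24.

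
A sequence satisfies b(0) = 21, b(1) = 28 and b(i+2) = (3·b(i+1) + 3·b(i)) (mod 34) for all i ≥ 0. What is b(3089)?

Listing terms: b(0) = 21, b(1) = 28, b(2) = 11, b(3) = 15, b(4) = 10, b(5) = 7, b(6) = 17, b(7) = 4, b(8) = 29, b(9) = 31, b(10) = 10, b(11) = 21, b(12) = 25, b(13) = 2, b(14) = 13, b(15) = 11, b(16) = 4, b(17) = 11, b(18) = 11, b(19) = 32, b(20) = 27, b(21) = 7, b(22) = 0, b(23) = 21, b(24) = 29, b(25) = 14, b(26) = 27, b(27) = 21, b(28) = 8, b(29) = 19, b(30) = 13, b(31) = 28, b(32) = 21, b(33) = 11, b(34) = 28, b(35) = 15, b(36) = 27, b(37) = 24, b(38) = 17, b(39) = 21, b(40) = 12, b(41) = 31, b(42) = 27, b(43) = 4, b(44) = 25, b(45) = 19, b(46) = 30, b(47) = 11, b(48) = 21, b(49) = 28.
The sequence repeats with period 48.
(3089 - 0) mod 48 = 17, so b(3089) = b(17) = 11.

11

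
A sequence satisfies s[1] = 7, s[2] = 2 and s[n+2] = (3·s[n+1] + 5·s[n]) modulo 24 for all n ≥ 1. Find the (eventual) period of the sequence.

We have s[1] = 7,  s[2] = 2,  s[3] = 17,  s[4] = 13,  s[5] = 4,  s[6] = 5,  s[7] = 11,  s[8] = 10,  s[9] = 13,  s[10] = 17,  s[11] = 20,  s[12] = 1,  s[13] = 7,  s[14] = 2.
The sequence repeats with period 12.

12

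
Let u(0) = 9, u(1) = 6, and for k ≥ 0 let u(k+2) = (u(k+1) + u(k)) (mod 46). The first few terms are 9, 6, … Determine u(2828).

27

Listing terms: u(0) = 9,  u(1) = 6,  u(2) = 15,  u(3) = 21,  u(4) = 36,  u(5) = 11,  u(6) = 1,  u(7) = 12,  u(8) = 13,  u(9) = 25,  u(10) = 38,  u(11) = 17,  u(12) = 9,  u(13) = 26,  u(14) = 35,  u(15) = 15,  u(16) = 4,  u(17) = 19,  u(18) = 23,  u(19) = 42,  u(20) = 19,  u(21) = 15,  u(22) = 34,  u(23) = 3,  u(24) = 37,  u(25) = 40,  u(26) = 31,  u(27) = 25,  u(28) = 10,  u(29) = 35,  u(30) = 45,  u(31) = 34,  u(32) = 33,  u(33) = 21,  u(34) = 8,  u(35) = 29,  u(36) = 37,  u(37) = 20,  u(38) = 11,  u(39) = 31,  u(40) = 42,  u(41) = 27,  u(42) = 23,  u(43) = 4,  u(44) = 27,  u(45) = 31,  u(46) = 12,  u(47) = 43,  u(48) = 9,  u(49) = 6.
Since (u(48), u(49)) = (u(0), u(1)) = (9, 6) (two consecutive terms determine the rest), the sequence is periodic with period 48.
(2828 - 0) mod 48 = 44, so u(2828) = u(44) = 27.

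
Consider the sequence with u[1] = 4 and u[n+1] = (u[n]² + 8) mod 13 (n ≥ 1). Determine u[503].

We have u[1] = 4,  u[2] = 11,  u[3] = 12,  u[4] = 9,  u[5] = 11.
Since u[5] = u[2] = 11, the sequence is eventually periodic: after a pre-period of length 1 it cycles with period 3.
For n ≥ 2, u[n] depends only on (n - 2) mod 3. (503 - 2) mod 3 = 0, so u[503] = u[2] = 11.

11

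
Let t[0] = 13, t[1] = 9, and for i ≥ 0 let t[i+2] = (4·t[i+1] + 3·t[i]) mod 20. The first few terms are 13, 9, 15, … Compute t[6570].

19

Listing terms: t[0] = 13,  t[1] = 9,  t[2] = 15,  t[3] = 7,  t[4] = 13,  t[5] = 13,  t[6] = 11,  t[7] = 3,  t[8] = 5,  t[9] = 9,  t[10] = 11,  t[11] = 11,  t[12] = 17,  t[13] = 1,  t[14] = 15,  t[15] = 3,  t[16] = 17,  t[17] = 17,  t[18] = 19,  t[19] = 7,  t[20] = 5,  t[21] = 1,  t[22] = 19,  t[23] = 19,  t[24] = 13,  t[25] = 9.
Since (t[24], t[25]) = (t[0], t[1]) = (13, 9) (two consecutive terms determine the rest), the sequence is periodic with period 24.
So t[6570] = t[0 + ((6570-0) mod 24)] = t[18] = 19.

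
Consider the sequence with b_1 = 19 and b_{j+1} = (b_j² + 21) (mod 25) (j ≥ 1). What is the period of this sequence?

3

Listing terms: b_1 = 19,  b_2 = 7,  b_3 = 20,  b_4 = 21,  b_5 = 12,  b_6 = 15,  b_7 = 21.
Since b_7 = b_4 = 21, the sequence is eventually periodic: after a pre-period of length 3 it cycles with period 3.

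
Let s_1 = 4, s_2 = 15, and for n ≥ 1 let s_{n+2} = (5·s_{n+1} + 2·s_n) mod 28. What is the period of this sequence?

We have s_1 = 4, s_2 = 15, s_3 = 27, s_4 = 25, s_5 = 11, s_6 = 21, s_7 = 15, s_8 = 5, s_9 = 27, s_{10} = 5, s_{11} = 23, s_{12} = 13, s_{13} = 27, s_{14} = 21, s_{15} = 19, s_{16} = 25, s_{17} = 23, s_{18} = 25, s_{19} = 3, s_{20} = 9, s_{21} = 23, s_{22} = 21, s_{23} = 11, s_{24} = 13, s_{25} = 3, s_{26} = 13, s_{27} = 15, s_{28} = 17, s_{29} = 3, s_{30} = 21, s_{31} = 27, s_{32} = 9, s_{33} = 15, s_{34} = 9, s_{35} = 19, s_{36} = 1, s_{37} = 15, s_{38} = 21, s_{39} = 23, s_{40} = 17, s_{41} = 19, s_{42} = 17, s_{43} = 11, s_{44} = 5, s_{45} = 19, s_{46} = 21, s_{47} = 3, s_{48} = 1, s_{49} = 11, s_{50} = 1, s_{51} = 27, s_{52} = 25.
Since (s_{51}, s_{52}) = (s_3, s_4) = (27, 25) (two consecutive terms determine the rest), the sequence is eventually periodic: after a pre-period of length 2 it cycles with period 48.

48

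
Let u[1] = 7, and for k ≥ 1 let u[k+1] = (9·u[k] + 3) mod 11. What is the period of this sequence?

Listing terms: u[1] = 7,  u[2] = 0,  u[3] = 3,  u[4] = 8,  u[5] = 9,  u[6] = 7.
Since u[6] = u[1] = 7, the sequence is periodic with period 5.

5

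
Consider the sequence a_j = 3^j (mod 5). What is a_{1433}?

3

Computing terms: a_1 = 3; a_2 = 4; a_3 = 2; a_4 = 1; a_5 = 3.
Since a_5 = a_1 = 3, the sequence is periodic with period 4.
So a_{1433} = a_{1 + ((1433-1) mod 4)} = a_1 = 3.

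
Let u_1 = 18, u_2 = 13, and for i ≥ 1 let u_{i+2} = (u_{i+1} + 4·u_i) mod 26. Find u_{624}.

Computing terms: u_1 = 18; u_2 = 13; u_3 = 7; u_4 = 7; u_5 = 9; u_6 = 11; u_7 = 21; u_8 = 13; u_9 = 19; u_{10} = 19; u_{11} = 17; u_{12} = 15; u_{13} = 5; u_{14} = 13; u_{15} = 7.
Since (u_{14}, u_{15}) = (u_2, u_3) = (13, 7) (two consecutive terms determine the rest), the sequence is eventually periodic: after a pre-period of length 1 it cycles with period 12.
For i ≥ 2, u_i depends only on (i - 2) mod 12. (624 - 2) mod 12 = 10, so u_{624} = u_{12} = 15.

15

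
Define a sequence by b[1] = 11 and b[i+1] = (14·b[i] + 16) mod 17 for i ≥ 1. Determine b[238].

Listing terms: b[1] = 11, b[2] = 0, b[3] = 16, b[4] = 2, b[5] = 10, b[6] = 3, b[7] = 7, b[8] = 12, b[9] = 14, b[10] = 8, b[11] = 9, b[12] = 6, b[13] = 15, b[14] = 5, b[15] = 1, b[16] = 13, b[17] = 11.
The sequence repeats with period 16.
So b[238] = b[1 + ((238-1) mod 16)] = b[14] = 5.

5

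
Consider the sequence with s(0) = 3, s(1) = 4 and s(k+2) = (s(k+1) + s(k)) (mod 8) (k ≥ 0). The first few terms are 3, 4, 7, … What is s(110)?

7

s(0) = 3,  s(1) = 4,  s(2) = 7,  s(3) = 3,  s(4) = 2,  s(5) = 5,  s(6) = 7,  s(7) = 4,  s(8) = 3,  s(9) = 7,  s(10) = 2,  s(11) = 1,  s(12) = 3,  s(13) = 4.
Since (s(12), s(13)) = (s(0), s(1)) = (3, 4) (two consecutive terms determine the rest), the sequence is periodic with period 12.
(110 - 0) mod 12 = 2, so s(110) = s(2) = 7.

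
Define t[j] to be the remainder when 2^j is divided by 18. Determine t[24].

10

We have t[0] = 1, t[1] = 2, t[2] = 4, t[3] = 8, t[4] = 16, t[5] = 14, t[6] = 10, t[7] = 2.
Since t[7] = t[1] = 2, the sequence is eventually periodic: after a pre-period of length 1 it cycles with period 6.
For j ≥ 1, t[j] depends only on (j - 1) mod 6. (24 - 1) mod 6 = 5, so t[24] = t[6] = 10.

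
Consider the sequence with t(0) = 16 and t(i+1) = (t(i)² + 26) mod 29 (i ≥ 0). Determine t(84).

t(0) = 16,  t(1) = 21,  t(2) = 3,  t(3) = 6,  t(4) = 4,  t(5) = 13,  t(6) = 21.
Since t(6) = t(1) = 21, the sequence is eventually periodic: after a pre-period of length 1 it cycles with period 5.
For i ≥ 1, t(i) depends only on (i - 1) mod 5. (84 - 1) mod 5 = 3, so t(84) = t(4) = 4.

4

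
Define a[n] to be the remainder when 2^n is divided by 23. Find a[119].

We have a[0] = 1, a[1] = 2, a[2] = 4, a[3] = 8, a[4] = 16, a[5] = 9, a[6] = 18, a[7] = 13, a[8] = 3, a[9] = 6, a[10] = 12, a[11] = 1.
The sequence repeats with period 11.
(119 - 0) mod 11 = 9, so a[119] = a[9] = 6.

6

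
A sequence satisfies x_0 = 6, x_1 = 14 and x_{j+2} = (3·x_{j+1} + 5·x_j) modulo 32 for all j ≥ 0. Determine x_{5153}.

Listing terms: x_0 = 6, x_1 = 14, x_2 = 8, x_3 = 30, x_4 = 2, x_5 = 28, x_6 = 30, x_7 = 6, x_8 = 8, x_9 = 22, x_{10} = 10, x_{11} = 12, x_{12} = 22, x_{13} = 30, x_{14} = 8, x_{15} = 14, x_{16} = 18, x_{17} = 28, x_{18} = 14, x_{19} = 22, x_{20} = 8, x_{21} = 6, x_{22} = 26, x_{23} = 12, x_{24} = 6, x_{25} = 14.
Since (x_{24}, x_{25}) = (x_0, x_1) = (6, 14) (two consecutive terms determine the rest), the sequence is periodic with period 24.
So x_{5153} = x_{0 + ((5153-0) mod 24)} = x_{17} = 28.

28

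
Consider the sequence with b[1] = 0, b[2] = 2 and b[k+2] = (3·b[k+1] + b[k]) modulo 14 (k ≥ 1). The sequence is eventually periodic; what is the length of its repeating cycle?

We have b[1] = 0, b[2] = 2, b[3] = 6, b[4] = 6, b[5] = 10, b[6] = 8, b[7] = 6, b[8] = 12, b[9] = 0, b[10] = 12, b[11] = 8, b[12] = 8, b[13] = 4, b[14] = 6, b[15] = 8, b[16] = 2, b[17] = 0, b[18] = 2.
Since (b[17], b[18]) = (b[1], b[2]) = (0, 2) (two consecutive terms determine the rest), the sequence is periodic with period 16.

16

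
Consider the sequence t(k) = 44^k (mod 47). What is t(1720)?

6

Listing terms: t(1) = 44,  t(2) = 9,  t(3) = 20,  t(4) = 34,  t(5) = 39,  t(6) = 24,  t(7) = 22,  t(8) = 28,  t(9) = 10,  t(10) = 17,  t(11) = 43,  t(12) = 12,  t(13) = 11,  t(14) = 14,  t(15) = 5,  t(16) = 32,  t(17) = 45,  t(18) = 6,  t(19) = 29,  t(20) = 7,  t(21) = 26,  t(22) = 16,  t(23) = 46,  t(24) = 3,  t(25) = 38,  t(26) = 27,  t(27) = 13,  t(28) = 8,  t(29) = 23,  t(30) = 25,  t(31) = 19,  t(32) = 37,  t(33) = 30,  t(34) = 4,  t(35) = 35,  t(36) = 36,  t(37) = 33,  t(38) = 42,  t(39) = 15,  t(40) = 2,  t(41) = 41,  t(42) = 18,  t(43) = 40,  t(44) = 21,  t(45) = 31,  t(46) = 1,  t(47) = 44.
Since t(47) = t(1) = 44, the sequence is periodic with period 46.
(1720 - 1) mod 46 = 17, so t(1720) = t(18) = 6.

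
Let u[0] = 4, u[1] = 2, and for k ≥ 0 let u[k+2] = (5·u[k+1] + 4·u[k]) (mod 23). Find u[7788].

u[0] = 4, u[1] = 2, u[2] = 3, u[3] = 0, u[4] = 12, u[5] = 14, u[6] = 3, u[7] = 2, u[8] = 22, u[9] = 3, u[10] = 11, u[11] = 21, u[12] = 11, u[13] = 1, u[14] = 3, u[15] = 19, u[16] = 15, u[17] = 13, u[18] = 10, u[19] = 10, u[20] = 21, u[21] = 7, u[22] = 4, u[23] = 2.
The sequence repeats with period 22.
(7788 - 0) mod 22 = 0, so u[7788] = u[0] = 4.

4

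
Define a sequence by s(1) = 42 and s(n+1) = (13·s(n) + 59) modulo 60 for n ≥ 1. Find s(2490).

s(1) = 42, s(2) = 5, s(3) = 4, s(4) = 51, s(5) = 2, s(6) = 25, s(7) = 24, s(8) = 11, s(9) = 22, s(10) = 45, s(11) = 44, s(12) = 31, s(13) = 42.
Since s(13) = s(1) = 42, the sequence is periodic with period 12.
(2490 - 1) mod 12 = 5, so s(2490) = s(6) = 25.

25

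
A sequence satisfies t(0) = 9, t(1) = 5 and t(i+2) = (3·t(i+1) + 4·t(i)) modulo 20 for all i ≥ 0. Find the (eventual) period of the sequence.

10

t(0) = 9, t(1) = 5, t(2) = 11, t(3) = 13, t(4) = 3, t(5) = 1, t(6) = 15, t(7) = 9, t(8) = 7, t(9) = 17, t(10) = 19, t(11) = 5, t(12) = 11.
Since (t(11), t(12)) = (t(1), t(2)) = (5, 11) (two consecutive terms determine the rest), the sequence is eventually periodic: after a pre-period of length 1 it cycles with period 10.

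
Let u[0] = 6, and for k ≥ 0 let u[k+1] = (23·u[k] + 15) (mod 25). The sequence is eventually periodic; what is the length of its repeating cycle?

Computing terms: u[0] = 6,  u[1] = 3,  u[2] = 9,  u[3] = 22,  u[4] = 21,  u[5] = 23,  u[6] = 19,  u[7] = 2,  u[8] = 11,  u[9] = 18,  u[10] = 4,  u[11] = 7,  u[12] = 1,  u[13] = 13,  u[14] = 14,  u[15] = 12,  u[16] = 16,  u[17] = 8,  u[18] = 24,  u[19] = 17,  u[20] = 6.
Since u[20] = u[0] = 6, the sequence is periodic with period 20.

20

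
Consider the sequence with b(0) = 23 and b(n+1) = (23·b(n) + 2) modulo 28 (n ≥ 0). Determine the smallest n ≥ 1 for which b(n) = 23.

Listing terms: b(0) = 23,  b(1) = 27,  b(2) = 7,  b(3) = 23.
The sequence repeats with period 3.
The value 23 next appears (with n ≥ 1) at b(3).

3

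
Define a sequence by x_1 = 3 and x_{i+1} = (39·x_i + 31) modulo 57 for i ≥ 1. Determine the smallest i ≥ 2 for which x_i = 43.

17

x_1 = 3; x_2 = 34; x_3 = 46; x_4 = 1; x_5 = 13; x_6 = 25; x_7 = 37; x_8 = 49; x_9 = 4; x_{10} = 16; x_{11} = 28; x_{12} = 40; x_{13} = 52; x_{14} = 7; x_{15} = 19; x_{16} = 31; x_{17} = 43; x_{18} = 55; x_{19} = 10; x_{20} = 22; x_{21} = 34.
Since x_{21} = x_2 = 34, the sequence is eventually periodic: after a pre-period of length 1 it cycles with period 19.
The value 43 first appears (with i ≥ 2) at x_{17}.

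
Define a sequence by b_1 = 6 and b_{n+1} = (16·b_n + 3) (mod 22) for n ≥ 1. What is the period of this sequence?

5

Computing terms: b_1 = 6, b_2 = 11, b_3 = 3, b_4 = 7, b_5 = 5, b_6 = 17, b_7 = 11.
Since b_7 = b_2 = 11, the sequence is eventually periodic: after a pre-period of length 1 it cycles with period 5.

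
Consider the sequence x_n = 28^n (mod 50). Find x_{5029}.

Listing terms: x_0 = 1,  x_1 = 28,  x_2 = 34,  x_3 = 2,  x_4 = 6,  x_5 = 18,  x_6 = 4,  x_7 = 12,  x_8 = 36,  x_9 = 8,  x_{10} = 24,  x_{11} = 22,  x_{12} = 16,  x_{13} = 48,  x_{14} = 44,  x_{15} = 32,  x_{16} = 46,  x_{17} = 38,  x_{18} = 14,  x_{19} = 42,  x_{20} = 26,  x_{21} = 28.
Since x_{21} = x_1 = 28, the sequence is eventually periodic: after a pre-period of length 1 it cycles with period 20.
For n ≥ 1, x_n depends only on (n - 1) mod 20. (5029 - 1) mod 20 = 8, so x_{5029} = x_9 = 8.

8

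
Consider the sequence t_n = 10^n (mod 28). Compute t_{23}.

12

Listing terms: t_1 = 10, t_2 = 16, t_3 = 20, t_4 = 4, t_5 = 12, t_6 = 8, t_7 = 24, t_8 = 16.
Since t_8 = t_2 = 16, the sequence is eventually periodic: after a pre-period of length 1 it cycles with period 6.
For n ≥ 2, t_n depends only on (n - 2) mod 6. (23 - 2) mod 6 = 3, so t_{23} = t_5 = 12.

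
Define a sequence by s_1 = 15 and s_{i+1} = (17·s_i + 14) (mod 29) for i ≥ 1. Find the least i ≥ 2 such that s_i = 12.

4

Listing terms: s_1 = 15; s_2 = 8; s_3 = 5; s_4 = 12; s_5 = 15.
The sequence repeats with period 4.
The value 12 first appears (with i ≥ 2) at s_4.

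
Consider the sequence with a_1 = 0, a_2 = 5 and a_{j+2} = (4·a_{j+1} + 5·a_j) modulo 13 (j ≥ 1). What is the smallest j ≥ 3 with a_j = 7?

Computing terms: a_1 = 0,  a_2 = 5,  a_3 = 7,  a_4 = 1,  a_5 = 0,  a_6 = 5.
The sequence repeats with period 4.
The value 7 first appears (with j ≥ 3) at a_3.

3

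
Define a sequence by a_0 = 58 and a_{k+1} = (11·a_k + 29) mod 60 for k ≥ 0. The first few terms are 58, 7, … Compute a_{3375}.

43

We have a_0 = 58, a_1 = 7, a_2 = 46, a_3 = 55, a_4 = 34, a_5 = 43, a_6 = 22, a_7 = 31, a_8 = 10, a_9 = 19, a_{10} = 58.
The sequence repeats with period 10.
So a_{3375} = a_{0 + ((3375-0) mod 10)} = a_5 = 43.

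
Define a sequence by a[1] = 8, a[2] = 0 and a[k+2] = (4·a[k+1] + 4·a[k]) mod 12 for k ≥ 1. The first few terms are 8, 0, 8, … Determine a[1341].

4

Listing terms: a[1] = 8, a[2] = 0, a[3] = 8, a[4] = 8, a[5] = 4, a[6] = 0, a[7] = 4, a[8] = 4, a[9] = 8, a[10] = 0.
The sequence repeats with period 8.
So a[1341] = a[1 + ((1341-1) mod 8)] = a[5] = 4.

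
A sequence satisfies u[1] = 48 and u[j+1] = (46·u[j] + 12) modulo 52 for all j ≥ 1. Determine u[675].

4

Computing terms: u[1] = 48, u[2] = 36, u[3] = 4, u[4] = 40, u[5] = 32, u[6] = 28, u[7] = 0, u[8] = 12, u[9] = 44, u[10] = 8, u[11] = 16, u[12] = 20, u[13] = 48.
Since u[13] = u[1] = 48, the sequence is periodic with period 12.
(675 - 1) mod 12 = 2, so u[675] = u[3] = 4.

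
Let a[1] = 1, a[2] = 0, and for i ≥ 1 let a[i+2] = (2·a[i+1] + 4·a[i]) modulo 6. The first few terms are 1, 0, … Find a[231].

Computing terms: a[1] = 1,  a[2] = 0,  a[3] = 4,  a[4] = 2,  a[5] = 2,  a[6] = 0,  a[7] = 2,  a[8] = 4,  a[9] = 4,  a[10] = 0,  a[11] = 4.
Since (a[10], a[11]) = (a[2], a[3]) = (0, 4) (two consecutive terms determine the rest), the sequence is eventually periodic: after a pre-period of length 1 it cycles with period 8.
For i ≥ 2, a[i] depends only on (i - 2) mod 8. (231 - 2) mod 8 = 5, so a[231] = a[7] = 2.

2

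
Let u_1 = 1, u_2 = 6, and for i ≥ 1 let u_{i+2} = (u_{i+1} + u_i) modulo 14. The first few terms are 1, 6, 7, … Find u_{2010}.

1

We have u_1 = 1,  u_2 = 6,  u_3 = 7,  u_4 = 13,  u_5 = 6,  u_6 = 5,  u_7 = 11,  u_8 = 2,  u_9 = 13,  u_{10} = 1,  u_{11} = 0,  u_{12} = 1,  u_{13} = 1,  u_{14} = 2,  u_{15} = 3,  u_{16} = 5,  u_{17} = 8,  u_{18} = 13,  u_{19} = 7,  u_{20} = 6,  u_{21} = 13,  u_{22} = 5,  u_{23} = 4,  u_{24} = 9,  u_{25} = 13,  u_{26} = 8,  u_{27} = 7,  u_{28} = 1,  u_{29} = 8,  u_{30} = 9,  u_{31} = 3,  u_{32} = 12,  u_{33} = 1,  u_{34} = 13,  u_{35} = 0,  u_{36} = 13,  u_{37} = 13,  u_{38} = 12,  u_{39} = 11,  u_{40} = 9,  u_{41} = 6,  u_{42} = 1,  u_{43} = 7,  u_{44} = 8,  u_{45} = 1,  u_{46} = 9,  u_{47} = 10,  u_{48} = 5,  u_{49} = 1,  u_{50} = 6.
The sequence repeats with period 48.
So u_{2010} = u_{1 + ((2010-1) mod 48)} = u_{42} = 1.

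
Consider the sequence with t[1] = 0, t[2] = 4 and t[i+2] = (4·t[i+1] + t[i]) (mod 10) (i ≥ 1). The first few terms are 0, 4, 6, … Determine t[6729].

6

t[1] = 0, t[2] = 4, t[3] = 6, t[4] = 8, t[5] = 8, t[6] = 0, t[7] = 8, t[8] = 2, t[9] = 6, t[10] = 6, t[11] = 0, t[12] = 6, t[13] = 4, t[14] = 2, t[15] = 2, t[16] = 0, t[17] = 2, t[18] = 8, t[19] = 4, t[20] = 4, t[21] = 0, t[22] = 4.
The sequence repeats with period 20.
So t[6729] = t[1 + ((6729-1) mod 20)] = t[9] = 6.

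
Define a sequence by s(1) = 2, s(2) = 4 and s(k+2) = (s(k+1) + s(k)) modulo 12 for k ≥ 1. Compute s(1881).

Computing terms: s(1) = 2; s(2) = 4; s(3) = 6; s(4) = 10; s(5) = 4; s(6) = 2; s(7) = 6; s(8) = 8; s(9) = 2; s(10) = 10; s(11) = 0; s(12) = 10; s(13) = 10; s(14) = 8; s(15) = 6; s(16) = 2; s(17) = 8; s(18) = 10; s(19) = 6; s(20) = 4; s(21) = 10; s(22) = 2; s(23) = 0; s(24) = 2; s(25) = 2; s(26) = 4.
The sequence repeats with period 24.
(1881 - 1) mod 24 = 8, so s(1881) = s(9) = 2.

2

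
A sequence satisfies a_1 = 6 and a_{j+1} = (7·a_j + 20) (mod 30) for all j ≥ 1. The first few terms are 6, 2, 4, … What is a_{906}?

We have a_1 = 6; a_2 = 2; a_3 = 4; a_4 = 18; a_5 = 26; a_6 = 22; a_7 = 24; a_8 = 8; a_9 = 16; a_{10} = 12; a_{11} = 14; a_{12} = 28; a_{13} = 6.
Since a_{13} = a_1 = 6, the sequence is periodic with period 12.
(906 - 1) mod 12 = 5, so a_{906} = a_6 = 22.

22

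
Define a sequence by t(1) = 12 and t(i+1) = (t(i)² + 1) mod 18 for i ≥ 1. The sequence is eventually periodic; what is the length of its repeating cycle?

Computing terms: t(1) = 12,  t(2) = 1,  t(3) = 2,  t(4) = 5,  t(5) = 8,  t(6) = 11,  t(7) = 14,  t(8) = 17,  t(9) = 2.
Since t(9) = t(3) = 2, the sequence is eventually periodic: after a pre-period of length 2 it cycles with period 6.

6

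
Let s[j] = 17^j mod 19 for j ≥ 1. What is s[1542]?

Listing terms: s[1] = 17; s[2] = 4; s[3] = 11; s[4] = 16; s[5] = 6; s[6] = 7; s[7] = 5; s[8] = 9; s[9] = 1; s[10] = 17.
The sequence repeats with period 9.
So s[1542] = s[1 + ((1542-1) mod 9)] = s[3] = 11.

11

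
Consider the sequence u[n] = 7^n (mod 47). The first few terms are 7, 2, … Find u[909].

We have u[1] = 7; u[2] = 2; u[3] = 14; u[4] = 4; u[5] = 28; u[6] = 8; u[7] = 9; u[8] = 16; u[9] = 18; u[10] = 32; u[11] = 36; u[12] = 17; u[13] = 25; u[14] = 34; u[15] = 3; u[16] = 21; u[17] = 6; u[18] = 42; u[19] = 12; u[20] = 37; u[21] = 24; u[22] = 27; u[23] = 1; u[24] = 7.
Since u[24] = u[1] = 7, the sequence is periodic with period 23.
(909 - 1) mod 23 = 11, so u[909] = u[12] = 17.

17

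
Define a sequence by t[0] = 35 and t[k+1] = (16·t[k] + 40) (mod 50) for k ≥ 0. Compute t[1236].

0

t[0] = 35; t[1] = 0; t[2] = 40; t[3] = 30; t[4] = 20; t[5] = 10; t[6] = 0.
Since t[6] = t[1] = 0, the sequence is eventually periodic: after a pre-period of length 1 it cycles with period 5.
For k ≥ 1, t[k] depends only on (k - 1) mod 5. (1236 - 1) mod 5 = 0, so t[1236] = t[1] = 0.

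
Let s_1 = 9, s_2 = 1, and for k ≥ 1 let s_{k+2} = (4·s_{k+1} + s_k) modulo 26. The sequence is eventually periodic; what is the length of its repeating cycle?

Listing terms: s_1 = 9, s_2 = 1, s_3 = 13, s_4 = 1, s_5 = 17, s_6 = 17, s_7 = 7, s_8 = 19, s_9 = 5, s_{10} = 13, s_{11} = 5, s_{12} = 7, s_{13} = 7, s_{14} = 9, s_{15} = 17, s_{16} = 25, s_{17} = 13, s_{18} = 25, s_{19} = 9, s_{20} = 9, s_{21} = 19, s_{22} = 7, s_{23} = 21, s_{24} = 13, s_{25} = 21, s_{26} = 19, s_{27} = 19, s_{28} = 17, s_{29} = 9, s_{30} = 1.
The sequence repeats with period 28.

28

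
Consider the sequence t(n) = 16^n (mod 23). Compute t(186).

13

Listing terms: t(1) = 16, t(2) = 3, t(3) = 2, t(4) = 9, t(5) = 6, t(6) = 4, t(7) = 18, t(8) = 12, t(9) = 8, t(10) = 13, t(11) = 1, t(12) = 16.
The sequence repeats with period 11.
(186 - 1) mod 11 = 9, so t(186) = t(10) = 13.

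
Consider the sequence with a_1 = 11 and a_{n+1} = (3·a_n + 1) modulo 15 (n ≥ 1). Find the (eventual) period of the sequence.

a_1 = 11,  a_2 = 4,  a_3 = 13,  a_4 = 10,  a_5 = 1,  a_6 = 4.
Since a_6 = a_2 = 4, the sequence is eventually periodic: after a pre-period of length 1 it cycles with period 4.

4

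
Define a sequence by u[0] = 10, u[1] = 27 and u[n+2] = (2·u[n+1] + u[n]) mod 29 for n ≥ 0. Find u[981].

27

u[0] = 10,  u[1] = 27,  u[2] = 6,  u[3] = 10,  u[4] = 26,  u[5] = 4,  u[6] = 5,  u[7] = 14,  u[8] = 4,  u[9] = 22,  u[10] = 19,  u[11] = 2,  u[12] = 23,  u[13] = 19,  u[14] = 3,  u[15] = 25,  u[16] = 24,  u[17] = 15,  u[18] = 25,  u[19] = 7,  u[20] = 10,  u[21] = 27.
Since (u[20], u[21]) = (u[0], u[1]) = (10, 27) (two consecutive terms determine the rest), the sequence is periodic with period 20.
(981 - 0) mod 20 = 1, so u[981] = u[1] = 27.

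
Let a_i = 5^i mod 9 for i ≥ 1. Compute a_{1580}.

7

We have a_1 = 5; a_2 = 7; a_3 = 8; a_4 = 4; a_5 = 2; a_6 = 1; a_7 = 5.
Since a_7 = a_1 = 5, the sequence is periodic with period 6.
(1580 - 1) mod 6 = 1, so a_{1580} = a_2 = 7.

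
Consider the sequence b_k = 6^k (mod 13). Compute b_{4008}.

Listing terms: b_0 = 1,  b_1 = 6,  b_2 = 10,  b_3 = 8,  b_4 = 9,  b_5 = 2,  b_6 = 12,  b_7 = 7,  b_8 = 3,  b_9 = 5,  b_{10} = 4,  b_{11} = 11,  b_{12} = 1.
Since b_{12} = b_0 = 1, the sequence is periodic with period 12.
(4008 - 0) mod 12 = 0, so b_{4008} = b_0 = 1.

1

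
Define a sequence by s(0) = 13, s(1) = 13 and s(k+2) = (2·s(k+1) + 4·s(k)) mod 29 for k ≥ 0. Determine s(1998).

We have s(0) = 13; s(1) = 13; s(2) = 20; s(3) = 5; s(4) = 3; s(5) = 26; s(6) = 6; s(7) = 0; s(8) = 24; s(9) = 19; s(10) = 18; s(11) = 25; s(12) = 6; s(13) = 25; s(14) = 16; s(15) = 16; s(16) = 9; s(17) = 24; s(18) = 26; s(19) = 3; s(20) = 23; s(21) = 0; s(22) = 5; s(23) = 10; s(24) = 11; s(25) = 4; s(26) = 23; s(27) = 4; s(28) = 13; s(29) = 13.
The sequence repeats with period 28.
So s(1998) = s(0 + ((1998-0) mod 28)) = s(10) = 18.

18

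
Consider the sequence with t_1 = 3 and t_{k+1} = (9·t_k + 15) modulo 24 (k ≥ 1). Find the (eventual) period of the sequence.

We have t_1 = 3, t_2 = 18, t_3 = 9, t_4 = 0, t_5 = 15, t_6 = 6, t_7 = 21, t_8 = 12, t_9 = 3.
The sequence repeats with period 8.

8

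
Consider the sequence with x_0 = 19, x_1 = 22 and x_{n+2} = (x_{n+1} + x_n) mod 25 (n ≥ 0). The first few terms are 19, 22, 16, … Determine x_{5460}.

19

We have x_0 = 19,  x_1 = 22,  x_2 = 16,  x_3 = 13,  x_4 = 4,  x_5 = 17,  x_6 = 21,  x_7 = 13,  x_8 = 9,  x_9 = 22,  x_{10} = 6,  x_{11} = 3,  x_{12} = 9,  x_{13} = 12,  x_{14} = 21,  x_{15} = 8,  x_{16} = 4,  x_{17} = 12,  x_{18} = 16,  x_{19} = 3,  x_{20} = 19,  x_{21} = 22.
Since (x_{20}, x_{21}) = (x_0, x_1) = (19, 22) (two consecutive terms determine the rest), the sequence is periodic with period 20.
(5460 - 0) mod 20 = 0, so x_{5460} = x_0 = 19.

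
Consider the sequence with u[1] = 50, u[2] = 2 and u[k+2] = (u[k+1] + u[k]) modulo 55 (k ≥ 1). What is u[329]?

32

We have u[1] = 50,  u[2] = 2,  u[3] = 52,  u[4] = 54,  u[5] = 51,  u[6] = 50,  u[7] = 46,  u[8] = 41,  u[9] = 32,  u[10] = 18,  u[11] = 50,  u[12] = 13,  u[13] = 8,  u[14] = 21,  u[15] = 29,  u[16] = 50,  u[17] = 24,  u[18] = 19,  u[19] = 43,  u[20] = 7,  u[21] = 50,  u[22] = 2.
The sequence repeats with period 20.
(329 - 1) mod 20 = 8, so u[329] = u[9] = 32.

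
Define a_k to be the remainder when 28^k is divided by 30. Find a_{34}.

We have a_0 = 1,  a_1 = 28,  a_2 = 4,  a_3 = 22,  a_4 = 16,  a_5 = 28.
Since a_5 = a_1 = 28, the sequence is eventually periodic: after a pre-period of length 1 it cycles with period 4.
For k ≥ 1, a_k depends only on (k - 1) mod 4. (34 - 1) mod 4 = 1, so a_{34} = a_2 = 4.

4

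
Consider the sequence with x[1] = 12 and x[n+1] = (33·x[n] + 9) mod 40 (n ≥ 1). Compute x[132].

31

Computing terms: x[1] = 12,  x[2] = 5,  x[3] = 14,  x[4] = 31,  x[5] = 32,  x[6] = 25,  x[7] = 34,  x[8] = 11,  x[9] = 12.
The sequence repeats with period 8.
(132 - 1) mod 8 = 3, so x[132] = x[4] = 31.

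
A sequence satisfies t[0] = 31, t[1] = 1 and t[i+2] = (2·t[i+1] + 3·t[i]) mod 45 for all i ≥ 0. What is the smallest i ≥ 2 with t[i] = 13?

3

Computing terms: t[0] = 31, t[1] = 1, t[2] = 5, t[3] = 13, t[4] = 41, t[5] = 31, t[6] = 5, t[7] = 13.
Since (t[6], t[7]) = (t[2], t[3]) = (5, 13) (two consecutive terms determine the rest), the sequence is eventually periodic: after a pre-period of length 2 it cycles with period 4.
The value 13 first appears (with i ≥ 2) at t[3].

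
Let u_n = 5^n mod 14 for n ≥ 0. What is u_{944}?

u_0 = 1, u_1 = 5, u_2 = 11, u_3 = 13, u_4 = 9, u_5 = 3, u_6 = 1.
The sequence repeats with period 6.
So u_{944} = u_{0 + ((944-0) mod 6)} = u_2 = 11.

11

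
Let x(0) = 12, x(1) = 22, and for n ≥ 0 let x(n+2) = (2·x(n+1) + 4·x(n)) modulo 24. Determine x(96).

0

Computing terms: x(0) = 12, x(1) = 22, x(2) = 20, x(3) = 8, x(4) = 0, x(5) = 8, x(6) = 16, x(7) = 16, x(8) = 0, x(9) = 16, x(10) = 8, x(11) = 8, x(12) = 0.
Since (x(11), x(12)) = (x(3), x(4)) = (8, 0) (two consecutive terms determine the rest), the sequence is eventually periodic: after a pre-period of length 3 it cycles with period 8.
For n ≥ 3, x(n) depends only on (n - 3) mod 8. (96 - 3) mod 8 = 5, so x(96) = x(8) = 0.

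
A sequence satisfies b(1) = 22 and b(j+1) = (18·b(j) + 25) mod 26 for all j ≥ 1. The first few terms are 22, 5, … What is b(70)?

b(1) = 22, b(2) = 5, b(3) = 11, b(4) = 15, b(5) = 9, b(6) = 5.
Since b(6) = b(2) = 5, the sequence is eventually periodic: after a pre-period of length 1 it cycles with period 4.
For j ≥ 2, b(j) depends only on (j - 2) mod 4. (70 - 2) mod 4 = 0, so b(70) = b(2) = 5.

5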